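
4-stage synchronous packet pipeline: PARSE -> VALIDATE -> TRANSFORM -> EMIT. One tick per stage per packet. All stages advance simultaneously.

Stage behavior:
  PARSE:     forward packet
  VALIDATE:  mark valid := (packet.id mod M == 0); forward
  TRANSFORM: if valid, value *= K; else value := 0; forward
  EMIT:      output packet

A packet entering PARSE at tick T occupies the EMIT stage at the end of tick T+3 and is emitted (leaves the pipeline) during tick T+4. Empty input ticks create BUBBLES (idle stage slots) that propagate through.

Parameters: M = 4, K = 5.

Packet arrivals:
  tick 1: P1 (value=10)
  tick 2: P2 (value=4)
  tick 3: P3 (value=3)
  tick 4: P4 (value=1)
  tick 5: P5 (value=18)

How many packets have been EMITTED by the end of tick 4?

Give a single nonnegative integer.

Tick 1: [PARSE:P1(v=10,ok=F), VALIDATE:-, TRANSFORM:-, EMIT:-] out:-; in:P1
Tick 2: [PARSE:P2(v=4,ok=F), VALIDATE:P1(v=10,ok=F), TRANSFORM:-, EMIT:-] out:-; in:P2
Tick 3: [PARSE:P3(v=3,ok=F), VALIDATE:P2(v=4,ok=F), TRANSFORM:P1(v=0,ok=F), EMIT:-] out:-; in:P3
Tick 4: [PARSE:P4(v=1,ok=F), VALIDATE:P3(v=3,ok=F), TRANSFORM:P2(v=0,ok=F), EMIT:P1(v=0,ok=F)] out:-; in:P4
Emitted by tick 4: []

Answer: 0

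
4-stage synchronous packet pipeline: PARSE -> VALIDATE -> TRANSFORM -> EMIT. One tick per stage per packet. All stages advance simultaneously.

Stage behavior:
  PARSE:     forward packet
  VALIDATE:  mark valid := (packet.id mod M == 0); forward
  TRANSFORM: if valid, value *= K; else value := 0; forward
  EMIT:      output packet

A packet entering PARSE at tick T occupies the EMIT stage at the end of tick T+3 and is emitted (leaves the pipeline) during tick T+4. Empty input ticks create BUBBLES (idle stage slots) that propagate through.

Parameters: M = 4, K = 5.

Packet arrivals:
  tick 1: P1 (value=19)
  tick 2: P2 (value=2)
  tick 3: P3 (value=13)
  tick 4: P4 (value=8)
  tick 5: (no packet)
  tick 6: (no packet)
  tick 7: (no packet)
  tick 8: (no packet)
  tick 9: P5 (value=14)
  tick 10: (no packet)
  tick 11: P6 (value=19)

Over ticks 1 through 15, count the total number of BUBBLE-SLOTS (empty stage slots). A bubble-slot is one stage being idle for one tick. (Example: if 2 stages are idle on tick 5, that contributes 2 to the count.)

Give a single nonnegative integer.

Tick 1: [PARSE:P1(v=19,ok=F), VALIDATE:-, TRANSFORM:-, EMIT:-] out:-; bubbles=3
Tick 2: [PARSE:P2(v=2,ok=F), VALIDATE:P1(v=19,ok=F), TRANSFORM:-, EMIT:-] out:-; bubbles=2
Tick 3: [PARSE:P3(v=13,ok=F), VALIDATE:P2(v=2,ok=F), TRANSFORM:P1(v=0,ok=F), EMIT:-] out:-; bubbles=1
Tick 4: [PARSE:P4(v=8,ok=F), VALIDATE:P3(v=13,ok=F), TRANSFORM:P2(v=0,ok=F), EMIT:P1(v=0,ok=F)] out:-; bubbles=0
Tick 5: [PARSE:-, VALIDATE:P4(v=8,ok=T), TRANSFORM:P3(v=0,ok=F), EMIT:P2(v=0,ok=F)] out:P1(v=0); bubbles=1
Tick 6: [PARSE:-, VALIDATE:-, TRANSFORM:P4(v=40,ok=T), EMIT:P3(v=0,ok=F)] out:P2(v=0); bubbles=2
Tick 7: [PARSE:-, VALIDATE:-, TRANSFORM:-, EMIT:P4(v=40,ok=T)] out:P3(v=0); bubbles=3
Tick 8: [PARSE:-, VALIDATE:-, TRANSFORM:-, EMIT:-] out:P4(v=40); bubbles=4
Tick 9: [PARSE:P5(v=14,ok=F), VALIDATE:-, TRANSFORM:-, EMIT:-] out:-; bubbles=3
Tick 10: [PARSE:-, VALIDATE:P5(v=14,ok=F), TRANSFORM:-, EMIT:-] out:-; bubbles=3
Tick 11: [PARSE:P6(v=19,ok=F), VALIDATE:-, TRANSFORM:P5(v=0,ok=F), EMIT:-] out:-; bubbles=2
Tick 12: [PARSE:-, VALIDATE:P6(v=19,ok=F), TRANSFORM:-, EMIT:P5(v=0,ok=F)] out:-; bubbles=2
Tick 13: [PARSE:-, VALIDATE:-, TRANSFORM:P6(v=0,ok=F), EMIT:-] out:P5(v=0); bubbles=3
Tick 14: [PARSE:-, VALIDATE:-, TRANSFORM:-, EMIT:P6(v=0,ok=F)] out:-; bubbles=3
Tick 15: [PARSE:-, VALIDATE:-, TRANSFORM:-, EMIT:-] out:P6(v=0); bubbles=4
Total bubble-slots: 36

Answer: 36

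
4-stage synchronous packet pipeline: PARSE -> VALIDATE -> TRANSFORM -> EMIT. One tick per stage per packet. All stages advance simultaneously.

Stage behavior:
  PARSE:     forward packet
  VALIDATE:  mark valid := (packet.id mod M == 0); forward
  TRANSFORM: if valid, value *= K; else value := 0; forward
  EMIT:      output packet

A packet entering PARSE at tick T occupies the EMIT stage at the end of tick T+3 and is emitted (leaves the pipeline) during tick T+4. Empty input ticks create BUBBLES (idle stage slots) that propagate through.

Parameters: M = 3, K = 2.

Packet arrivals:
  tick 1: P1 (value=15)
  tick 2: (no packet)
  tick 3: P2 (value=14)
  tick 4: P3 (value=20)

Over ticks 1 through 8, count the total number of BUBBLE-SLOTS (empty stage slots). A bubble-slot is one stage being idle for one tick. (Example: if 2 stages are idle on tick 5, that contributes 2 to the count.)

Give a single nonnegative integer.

Tick 1: [PARSE:P1(v=15,ok=F), VALIDATE:-, TRANSFORM:-, EMIT:-] out:-; bubbles=3
Tick 2: [PARSE:-, VALIDATE:P1(v=15,ok=F), TRANSFORM:-, EMIT:-] out:-; bubbles=3
Tick 3: [PARSE:P2(v=14,ok=F), VALIDATE:-, TRANSFORM:P1(v=0,ok=F), EMIT:-] out:-; bubbles=2
Tick 4: [PARSE:P3(v=20,ok=F), VALIDATE:P2(v=14,ok=F), TRANSFORM:-, EMIT:P1(v=0,ok=F)] out:-; bubbles=1
Tick 5: [PARSE:-, VALIDATE:P3(v=20,ok=T), TRANSFORM:P2(v=0,ok=F), EMIT:-] out:P1(v=0); bubbles=2
Tick 6: [PARSE:-, VALIDATE:-, TRANSFORM:P3(v=40,ok=T), EMIT:P2(v=0,ok=F)] out:-; bubbles=2
Tick 7: [PARSE:-, VALIDATE:-, TRANSFORM:-, EMIT:P3(v=40,ok=T)] out:P2(v=0); bubbles=3
Tick 8: [PARSE:-, VALIDATE:-, TRANSFORM:-, EMIT:-] out:P3(v=40); bubbles=4
Total bubble-slots: 20

Answer: 20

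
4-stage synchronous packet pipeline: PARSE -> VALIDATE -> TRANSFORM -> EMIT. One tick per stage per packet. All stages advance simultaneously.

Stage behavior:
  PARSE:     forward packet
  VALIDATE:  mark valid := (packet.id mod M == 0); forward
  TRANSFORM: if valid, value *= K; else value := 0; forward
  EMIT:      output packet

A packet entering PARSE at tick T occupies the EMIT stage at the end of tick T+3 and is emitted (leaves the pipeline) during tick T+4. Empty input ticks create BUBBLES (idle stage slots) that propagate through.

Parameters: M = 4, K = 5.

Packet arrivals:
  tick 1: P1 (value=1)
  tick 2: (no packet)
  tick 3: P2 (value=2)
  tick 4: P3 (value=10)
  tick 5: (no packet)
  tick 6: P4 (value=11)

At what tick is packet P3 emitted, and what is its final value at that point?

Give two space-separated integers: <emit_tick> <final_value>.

Answer: 8 0

Derivation:
Tick 1: [PARSE:P1(v=1,ok=F), VALIDATE:-, TRANSFORM:-, EMIT:-] out:-; in:P1
Tick 2: [PARSE:-, VALIDATE:P1(v=1,ok=F), TRANSFORM:-, EMIT:-] out:-; in:-
Tick 3: [PARSE:P2(v=2,ok=F), VALIDATE:-, TRANSFORM:P1(v=0,ok=F), EMIT:-] out:-; in:P2
Tick 4: [PARSE:P3(v=10,ok=F), VALIDATE:P2(v=2,ok=F), TRANSFORM:-, EMIT:P1(v=0,ok=F)] out:-; in:P3
Tick 5: [PARSE:-, VALIDATE:P3(v=10,ok=F), TRANSFORM:P2(v=0,ok=F), EMIT:-] out:P1(v=0); in:-
Tick 6: [PARSE:P4(v=11,ok=F), VALIDATE:-, TRANSFORM:P3(v=0,ok=F), EMIT:P2(v=0,ok=F)] out:-; in:P4
Tick 7: [PARSE:-, VALIDATE:P4(v=11,ok=T), TRANSFORM:-, EMIT:P3(v=0,ok=F)] out:P2(v=0); in:-
Tick 8: [PARSE:-, VALIDATE:-, TRANSFORM:P4(v=55,ok=T), EMIT:-] out:P3(v=0); in:-
Tick 9: [PARSE:-, VALIDATE:-, TRANSFORM:-, EMIT:P4(v=55,ok=T)] out:-; in:-
Tick 10: [PARSE:-, VALIDATE:-, TRANSFORM:-, EMIT:-] out:P4(v=55); in:-
P3: arrives tick 4, valid=False (id=3, id%4=3), emit tick 8, final value 0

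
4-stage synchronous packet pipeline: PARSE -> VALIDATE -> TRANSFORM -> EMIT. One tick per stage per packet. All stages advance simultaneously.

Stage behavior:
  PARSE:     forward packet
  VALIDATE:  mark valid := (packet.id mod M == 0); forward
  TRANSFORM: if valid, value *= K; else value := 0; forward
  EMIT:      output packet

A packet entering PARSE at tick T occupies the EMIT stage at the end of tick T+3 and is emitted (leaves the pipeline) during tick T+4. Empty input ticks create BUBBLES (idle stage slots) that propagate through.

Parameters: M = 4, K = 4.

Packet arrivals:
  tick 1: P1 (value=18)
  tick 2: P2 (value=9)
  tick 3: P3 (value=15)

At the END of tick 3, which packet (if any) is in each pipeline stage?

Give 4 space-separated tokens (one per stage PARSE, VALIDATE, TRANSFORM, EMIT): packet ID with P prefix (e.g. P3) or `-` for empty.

Tick 1: [PARSE:P1(v=18,ok=F), VALIDATE:-, TRANSFORM:-, EMIT:-] out:-; in:P1
Tick 2: [PARSE:P2(v=9,ok=F), VALIDATE:P1(v=18,ok=F), TRANSFORM:-, EMIT:-] out:-; in:P2
Tick 3: [PARSE:P3(v=15,ok=F), VALIDATE:P2(v=9,ok=F), TRANSFORM:P1(v=0,ok=F), EMIT:-] out:-; in:P3
At end of tick 3: ['P3', 'P2', 'P1', '-']

Answer: P3 P2 P1 -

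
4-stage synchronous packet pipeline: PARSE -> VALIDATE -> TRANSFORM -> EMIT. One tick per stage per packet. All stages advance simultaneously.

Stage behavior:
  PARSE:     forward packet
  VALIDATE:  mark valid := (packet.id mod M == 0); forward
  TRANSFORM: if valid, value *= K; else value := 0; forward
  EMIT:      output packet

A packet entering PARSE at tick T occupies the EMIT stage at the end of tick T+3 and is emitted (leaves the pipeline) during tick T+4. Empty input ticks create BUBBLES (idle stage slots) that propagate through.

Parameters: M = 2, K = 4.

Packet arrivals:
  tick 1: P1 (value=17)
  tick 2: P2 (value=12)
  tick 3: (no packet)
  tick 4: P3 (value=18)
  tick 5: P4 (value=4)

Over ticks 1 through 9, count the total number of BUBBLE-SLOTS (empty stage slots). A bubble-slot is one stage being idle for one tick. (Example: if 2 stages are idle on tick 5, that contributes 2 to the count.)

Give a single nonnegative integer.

Tick 1: [PARSE:P1(v=17,ok=F), VALIDATE:-, TRANSFORM:-, EMIT:-] out:-; bubbles=3
Tick 2: [PARSE:P2(v=12,ok=F), VALIDATE:P1(v=17,ok=F), TRANSFORM:-, EMIT:-] out:-; bubbles=2
Tick 3: [PARSE:-, VALIDATE:P2(v=12,ok=T), TRANSFORM:P1(v=0,ok=F), EMIT:-] out:-; bubbles=2
Tick 4: [PARSE:P3(v=18,ok=F), VALIDATE:-, TRANSFORM:P2(v=48,ok=T), EMIT:P1(v=0,ok=F)] out:-; bubbles=1
Tick 5: [PARSE:P4(v=4,ok=F), VALIDATE:P3(v=18,ok=F), TRANSFORM:-, EMIT:P2(v=48,ok=T)] out:P1(v=0); bubbles=1
Tick 6: [PARSE:-, VALIDATE:P4(v=4,ok=T), TRANSFORM:P3(v=0,ok=F), EMIT:-] out:P2(v=48); bubbles=2
Tick 7: [PARSE:-, VALIDATE:-, TRANSFORM:P4(v=16,ok=T), EMIT:P3(v=0,ok=F)] out:-; bubbles=2
Tick 8: [PARSE:-, VALIDATE:-, TRANSFORM:-, EMIT:P4(v=16,ok=T)] out:P3(v=0); bubbles=3
Tick 9: [PARSE:-, VALIDATE:-, TRANSFORM:-, EMIT:-] out:P4(v=16); bubbles=4
Total bubble-slots: 20

Answer: 20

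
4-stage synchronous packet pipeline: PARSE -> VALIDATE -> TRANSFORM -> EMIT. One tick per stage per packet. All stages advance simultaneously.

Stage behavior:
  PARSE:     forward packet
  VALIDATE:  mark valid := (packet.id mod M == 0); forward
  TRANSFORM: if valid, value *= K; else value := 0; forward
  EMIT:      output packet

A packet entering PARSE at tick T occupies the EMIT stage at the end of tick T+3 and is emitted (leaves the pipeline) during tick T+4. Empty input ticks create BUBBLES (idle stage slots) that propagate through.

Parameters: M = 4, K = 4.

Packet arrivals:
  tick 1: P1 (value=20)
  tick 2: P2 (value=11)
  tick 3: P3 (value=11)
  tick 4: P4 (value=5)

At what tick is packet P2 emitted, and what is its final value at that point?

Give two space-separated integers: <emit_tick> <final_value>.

Tick 1: [PARSE:P1(v=20,ok=F), VALIDATE:-, TRANSFORM:-, EMIT:-] out:-; in:P1
Tick 2: [PARSE:P2(v=11,ok=F), VALIDATE:P1(v=20,ok=F), TRANSFORM:-, EMIT:-] out:-; in:P2
Tick 3: [PARSE:P3(v=11,ok=F), VALIDATE:P2(v=11,ok=F), TRANSFORM:P1(v=0,ok=F), EMIT:-] out:-; in:P3
Tick 4: [PARSE:P4(v=5,ok=F), VALIDATE:P3(v=11,ok=F), TRANSFORM:P2(v=0,ok=F), EMIT:P1(v=0,ok=F)] out:-; in:P4
Tick 5: [PARSE:-, VALIDATE:P4(v=5,ok=T), TRANSFORM:P3(v=0,ok=F), EMIT:P2(v=0,ok=F)] out:P1(v=0); in:-
Tick 6: [PARSE:-, VALIDATE:-, TRANSFORM:P4(v=20,ok=T), EMIT:P3(v=0,ok=F)] out:P2(v=0); in:-
Tick 7: [PARSE:-, VALIDATE:-, TRANSFORM:-, EMIT:P4(v=20,ok=T)] out:P3(v=0); in:-
Tick 8: [PARSE:-, VALIDATE:-, TRANSFORM:-, EMIT:-] out:P4(v=20); in:-
P2: arrives tick 2, valid=False (id=2, id%4=2), emit tick 6, final value 0

Answer: 6 0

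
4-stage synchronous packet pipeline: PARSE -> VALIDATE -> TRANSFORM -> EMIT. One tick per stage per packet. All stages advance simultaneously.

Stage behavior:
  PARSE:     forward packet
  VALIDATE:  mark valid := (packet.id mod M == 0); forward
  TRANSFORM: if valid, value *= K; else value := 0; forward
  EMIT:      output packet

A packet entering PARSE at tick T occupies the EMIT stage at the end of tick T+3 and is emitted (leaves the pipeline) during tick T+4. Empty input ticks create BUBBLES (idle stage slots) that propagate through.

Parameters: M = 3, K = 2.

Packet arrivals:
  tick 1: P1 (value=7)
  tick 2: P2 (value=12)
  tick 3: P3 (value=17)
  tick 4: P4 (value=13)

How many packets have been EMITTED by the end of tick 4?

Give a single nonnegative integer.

Answer: 0

Derivation:
Tick 1: [PARSE:P1(v=7,ok=F), VALIDATE:-, TRANSFORM:-, EMIT:-] out:-; in:P1
Tick 2: [PARSE:P2(v=12,ok=F), VALIDATE:P1(v=7,ok=F), TRANSFORM:-, EMIT:-] out:-; in:P2
Tick 3: [PARSE:P3(v=17,ok=F), VALIDATE:P2(v=12,ok=F), TRANSFORM:P1(v=0,ok=F), EMIT:-] out:-; in:P3
Tick 4: [PARSE:P4(v=13,ok=F), VALIDATE:P3(v=17,ok=T), TRANSFORM:P2(v=0,ok=F), EMIT:P1(v=0,ok=F)] out:-; in:P4
Emitted by tick 4: []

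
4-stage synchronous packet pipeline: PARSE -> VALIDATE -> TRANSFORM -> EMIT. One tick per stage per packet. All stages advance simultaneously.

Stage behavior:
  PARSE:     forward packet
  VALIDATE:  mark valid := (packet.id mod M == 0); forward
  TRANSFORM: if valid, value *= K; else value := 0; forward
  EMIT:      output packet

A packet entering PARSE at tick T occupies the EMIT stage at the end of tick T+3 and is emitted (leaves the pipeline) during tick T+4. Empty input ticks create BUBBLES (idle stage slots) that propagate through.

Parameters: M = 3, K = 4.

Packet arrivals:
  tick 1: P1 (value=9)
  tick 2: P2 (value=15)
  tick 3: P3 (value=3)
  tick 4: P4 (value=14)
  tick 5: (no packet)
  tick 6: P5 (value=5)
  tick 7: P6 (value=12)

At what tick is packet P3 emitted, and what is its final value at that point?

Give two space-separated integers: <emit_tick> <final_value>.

Tick 1: [PARSE:P1(v=9,ok=F), VALIDATE:-, TRANSFORM:-, EMIT:-] out:-; in:P1
Tick 2: [PARSE:P2(v=15,ok=F), VALIDATE:P1(v=9,ok=F), TRANSFORM:-, EMIT:-] out:-; in:P2
Tick 3: [PARSE:P3(v=3,ok=F), VALIDATE:P2(v=15,ok=F), TRANSFORM:P1(v=0,ok=F), EMIT:-] out:-; in:P3
Tick 4: [PARSE:P4(v=14,ok=F), VALIDATE:P3(v=3,ok=T), TRANSFORM:P2(v=0,ok=F), EMIT:P1(v=0,ok=F)] out:-; in:P4
Tick 5: [PARSE:-, VALIDATE:P4(v=14,ok=F), TRANSFORM:P3(v=12,ok=T), EMIT:P2(v=0,ok=F)] out:P1(v=0); in:-
Tick 6: [PARSE:P5(v=5,ok=F), VALIDATE:-, TRANSFORM:P4(v=0,ok=F), EMIT:P3(v=12,ok=T)] out:P2(v=0); in:P5
Tick 7: [PARSE:P6(v=12,ok=F), VALIDATE:P5(v=5,ok=F), TRANSFORM:-, EMIT:P4(v=0,ok=F)] out:P3(v=12); in:P6
Tick 8: [PARSE:-, VALIDATE:P6(v=12,ok=T), TRANSFORM:P5(v=0,ok=F), EMIT:-] out:P4(v=0); in:-
Tick 9: [PARSE:-, VALIDATE:-, TRANSFORM:P6(v=48,ok=T), EMIT:P5(v=0,ok=F)] out:-; in:-
Tick 10: [PARSE:-, VALIDATE:-, TRANSFORM:-, EMIT:P6(v=48,ok=T)] out:P5(v=0); in:-
Tick 11: [PARSE:-, VALIDATE:-, TRANSFORM:-, EMIT:-] out:P6(v=48); in:-
P3: arrives tick 3, valid=True (id=3, id%3=0), emit tick 7, final value 12

Answer: 7 12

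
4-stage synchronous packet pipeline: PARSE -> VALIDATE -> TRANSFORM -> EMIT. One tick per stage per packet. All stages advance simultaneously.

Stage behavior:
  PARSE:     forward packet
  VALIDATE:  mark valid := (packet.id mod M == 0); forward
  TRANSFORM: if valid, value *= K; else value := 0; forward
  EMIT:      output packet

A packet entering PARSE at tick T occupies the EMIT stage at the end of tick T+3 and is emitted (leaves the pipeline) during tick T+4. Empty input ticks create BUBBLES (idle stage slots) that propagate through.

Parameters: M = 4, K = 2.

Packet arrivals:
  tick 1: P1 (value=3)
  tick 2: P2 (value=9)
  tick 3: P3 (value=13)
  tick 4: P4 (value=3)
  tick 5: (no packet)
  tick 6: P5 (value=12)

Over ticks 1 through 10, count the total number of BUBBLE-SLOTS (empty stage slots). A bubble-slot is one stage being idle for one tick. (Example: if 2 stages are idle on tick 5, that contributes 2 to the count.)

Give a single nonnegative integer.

Answer: 20

Derivation:
Tick 1: [PARSE:P1(v=3,ok=F), VALIDATE:-, TRANSFORM:-, EMIT:-] out:-; bubbles=3
Tick 2: [PARSE:P2(v=9,ok=F), VALIDATE:P1(v=3,ok=F), TRANSFORM:-, EMIT:-] out:-; bubbles=2
Tick 3: [PARSE:P3(v=13,ok=F), VALIDATE:P2(v=9,ok=F), TRANSFORM:P1(v=0,ok=F), EMIT:-] out:-; bubbles=1
Tick 4: [PARSE:P4(v=3,ok=F), VALIDATE:P3(v=13,ok=F), TRANSFORM:P2(v=0,ok=F), EMIT:P1(v=0,ok=F)] out:-; bubbles=0
Tick 5: [PARSE:-, VALIDATE:P4(v=3,ok=T), TRANSFORM:P3(v=0,ok=F), EMIT:P2(v=0,ok=F)] out:P1(v=0); bubbles=1
Tick 6: [PARSE:P5(v=12,ok=F), VALIDATE:-, TRANSFORM:P4(v=6,ok=T), EMIT:P3(v=0,ok=F)] out:P2(v=0); bubbles=1
Tick 7: [PARSE:-, VALIDATE:P5(v=12,ok=F), TRANSFORM:-, EMIT:P4(v=6,ok=T)] out:P3(v=0); bubbles=2
Tick 8: [PARSE:-, VALIDATE:-, TRANSFORM:P5(v=0,ok=F), EMIT:-] out:P4(v=6); bubbles=3
Tick 9: [PARSE:-, VALIDATE:-, TRANSFORM:-, EMIT:P5(v=0,ok=F)] out:-; bubbles=3
Tick 10: [PARSE:-, VALIDATE:-, TRANSFORM:-, EMIT:-] out:P5(v=0); bubbles=4
Total bubble-slots: 20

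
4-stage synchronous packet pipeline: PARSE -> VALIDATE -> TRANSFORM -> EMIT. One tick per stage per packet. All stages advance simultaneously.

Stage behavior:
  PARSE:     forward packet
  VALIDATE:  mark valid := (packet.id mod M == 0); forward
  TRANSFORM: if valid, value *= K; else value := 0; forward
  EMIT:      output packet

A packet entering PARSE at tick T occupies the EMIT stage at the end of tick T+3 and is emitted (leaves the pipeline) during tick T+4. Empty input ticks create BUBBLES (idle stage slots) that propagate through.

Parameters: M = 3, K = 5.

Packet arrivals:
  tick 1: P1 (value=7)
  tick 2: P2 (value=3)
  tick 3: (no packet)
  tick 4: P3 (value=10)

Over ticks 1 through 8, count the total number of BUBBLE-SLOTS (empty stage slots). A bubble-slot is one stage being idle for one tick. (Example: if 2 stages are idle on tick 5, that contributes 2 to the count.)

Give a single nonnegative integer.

Answer: 20

Derivation:
Tick 1: [PARSE:P1(v=7,ok=F), VALIDATE:-, TRANSFORM:-, EMIT:-] out:-; bubbles=3
Tick 2: [PARSE:P2(v=3,ok=F), VALIDATE:P1(v=7,ok=F), TRANSFORM:-, EMIT:-] out:-; bubbles=2
Tick 3: [PARSE:-, VALIDATE:P2(v=3,ok=F), TRANSFORM:P1(v=0,ok=F), EMIT:-] out:-; bubbles=2
Tick 4: [PARSE:P3(v=10,ok=F), VALIDATE:-, TRANSFORM:P2(v=0,ok=F), EMIT:P1(v=0,ok=F)] out:-; bubbles=1
Tick 5: [PARSE:-, VALIDATE:P3(v=10,ok=T), TRANSFORM:-, EMIT:P2(v=0,ok=F)] out:P1(v=0); bubbles=2
Tick 6: [PARSE:-, VALIDATE:-, TRANSFORM:P3(v=50,ok=T), EMIT:-] out:P2(v=0); bubbles=3
Tick 7: [PARSE:-, VALIDATE:-, TRANSFORM:-, EMIT:P3(v=50,ok=T)] out:-; bubbles=3
Tick 8: [PARSE:-, VALIDATE:-, TRANSFORM:-, EMIT:-] out:P3(v=50); bubbles=4
Total bubble-slots: 20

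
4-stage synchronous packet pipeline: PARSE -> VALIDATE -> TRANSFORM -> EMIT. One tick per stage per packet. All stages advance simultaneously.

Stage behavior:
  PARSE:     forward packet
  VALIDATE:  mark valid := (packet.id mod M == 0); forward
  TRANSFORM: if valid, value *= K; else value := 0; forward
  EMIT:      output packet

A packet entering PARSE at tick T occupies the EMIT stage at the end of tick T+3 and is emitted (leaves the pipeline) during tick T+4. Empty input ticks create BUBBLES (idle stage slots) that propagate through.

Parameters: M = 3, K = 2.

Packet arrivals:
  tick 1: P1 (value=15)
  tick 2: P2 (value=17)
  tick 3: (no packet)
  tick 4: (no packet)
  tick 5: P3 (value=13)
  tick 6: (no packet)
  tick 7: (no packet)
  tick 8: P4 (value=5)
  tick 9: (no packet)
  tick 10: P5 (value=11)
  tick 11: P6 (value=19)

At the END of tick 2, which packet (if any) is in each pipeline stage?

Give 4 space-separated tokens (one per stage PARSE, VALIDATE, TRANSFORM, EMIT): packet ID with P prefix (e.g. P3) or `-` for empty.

Tick 1: [PARSE:P1(v=15,ok=F), VALIDATE:-, TRANSFORM:-, EMIT:-] out:-; in:P1
Tick 2: [PARSE:P2(v=17,ok=F), VALIDATE:P1(v=15,ok=F), TRANSFORM:-, EMIT:-] out:-; in:P2
At end of tick 2: ['P2', 'P1', '-', '-']

Answer: P2 P1 - -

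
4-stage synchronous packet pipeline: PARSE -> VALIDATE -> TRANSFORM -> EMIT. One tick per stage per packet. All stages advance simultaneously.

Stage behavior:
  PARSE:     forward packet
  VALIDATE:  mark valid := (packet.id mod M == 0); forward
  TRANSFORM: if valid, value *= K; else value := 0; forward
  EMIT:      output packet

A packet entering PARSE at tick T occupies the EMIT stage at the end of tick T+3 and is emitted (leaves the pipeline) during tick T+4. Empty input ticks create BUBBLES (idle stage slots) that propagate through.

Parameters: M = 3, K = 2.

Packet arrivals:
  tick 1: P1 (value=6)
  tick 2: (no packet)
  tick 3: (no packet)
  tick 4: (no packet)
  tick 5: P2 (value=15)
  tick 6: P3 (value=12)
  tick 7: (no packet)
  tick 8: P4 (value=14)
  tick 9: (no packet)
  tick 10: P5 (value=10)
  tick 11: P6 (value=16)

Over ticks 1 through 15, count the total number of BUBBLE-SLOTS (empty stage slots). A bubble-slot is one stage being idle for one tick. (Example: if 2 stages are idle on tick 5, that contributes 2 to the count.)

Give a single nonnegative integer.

Tick 1: [PARSE:P1(v=6,ok=F), VALIDATE:-, TRANSFORM:-, EMIT:-] out:-; bubbles=3
Tick 2: [PARSE:-, VALIDATE:P1(v=6,ok=F), TRANSFORM:-, EMIT:-] out:-; bubbles=3
Tick 3: [PARSE:-, VALIDATE:-, TRANSFORM:P1(v=0,ok=F), EMIT:-] out:-; bubbles=3
Tick 4: [PARSE:-, VALIDATE:-, TRANSFORM:-, EMIT:P1(v=0,ok=F)] out:-; bubbles=3
Tick 5: [PARSE:P2(v=15,ok=F), VALIDATE:-, TRANSFORM:-, EMIT:-] out:P1(v=0); bubbles=3
Tick 6: [PARSE:P3(v=12,ok=F), VALIDATE:P2(v=15,ok=F), TRANSFORM:-, EMIT:-] out:-; bubbles=2
Tick 7: [PARSE:-, VALIDATE:P3(v=12,ok=T), TRANSFORM:P2(v=0,ok=F), EMIT:-] out:-; bubbles=2
Tick 8: [PARSE:P4(v=14,ok=F), VALIDATE:-, TRANSFORM:P3(v=24,ok=T), EMIT:P2(v=0,ok=F)] out:-; bubbles=1
Tick 9: [PARSE:-, VALIDATE:P4(v=14,ok=F), TRANSFORM:-, EMIT:P3(v=24,ok=T)] out:P2(v=0); bubbles=2
Tick 10: [PARSE:P5(v=10,ok=F), VALIDATE:-, TRANSFORM:P4(v=0,ok=F), EMIT:-] out:P3(v=24); bubbles=2
Tick 11: [PARSE:P6(v=16,ok=F), VALIDATE:P5(v=10,ok=F), TRANSFORM:-, EMIT:P4(v=0,ok=F)] out:-; bubbles=1
Tick 12: [PARSE:-, VALIDATE:P6(v=16,ok=T), TRANSFORM:P5(v=0,ok=F), EMIT:-] out:P4(v=0); bubbles=2
Tick 13: [PARSE:-, VALIDATE:-, TRANSFORM:P6(v=32,ok=T), EMIT:P5(v=0,ok=F)] out:-; bubbles=2
Tick 14: [PARSE:-, VALIDATE:-, TRANSFORM:-, EMIT:P6(v=32,ok=T)] out:P5(v=0); bubbles=3
Tick 15: [PARSE:-, VALIDATE:-, TRANSFORM:-, EMIT:-] out:P6(v=32); bubbles=4
Total bubble-slots: 36

Answer: 36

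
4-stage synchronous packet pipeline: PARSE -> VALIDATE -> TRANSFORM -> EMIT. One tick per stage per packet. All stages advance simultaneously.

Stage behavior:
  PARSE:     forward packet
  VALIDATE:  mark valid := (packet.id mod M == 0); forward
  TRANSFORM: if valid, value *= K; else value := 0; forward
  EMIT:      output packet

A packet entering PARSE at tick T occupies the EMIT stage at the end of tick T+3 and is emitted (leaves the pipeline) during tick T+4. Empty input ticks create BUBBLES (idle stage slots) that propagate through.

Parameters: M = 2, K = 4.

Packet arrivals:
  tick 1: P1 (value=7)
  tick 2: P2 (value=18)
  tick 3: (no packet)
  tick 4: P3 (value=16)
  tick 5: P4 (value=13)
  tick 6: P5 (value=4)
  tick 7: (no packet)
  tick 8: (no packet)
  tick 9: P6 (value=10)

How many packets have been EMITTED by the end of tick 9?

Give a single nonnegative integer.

Answer: 4

Derivation:
Tick 1: [PARSE:P1(v=7,ok=F), VALIDATE:-, TRANSFORM:-, EMIT:-] out:-; in:P1
Tick 2: [PARSE:P2(v=18,ok=F), VALIDATE:P1(v=7,ok=F), TRANSFORM:-, EMIT:-] out:-; in:P2
Tick 3: [PARSE:-, VALIDATE:P2(v=18,ok=T), TRANSFORM:P1(v=0,ok=F), EMIT:-] out:-; in:-
Tick 4: [PARSE:P3(v=16,ok=F), VALIDATE:-, TRANSFORM:P2(v=72,ok=T), EMIT:P1(v=0,ok=F)] out:-; in:P3
Tick 5: [PARSE:P4(v=13,ok=F), VALIDATE:P3(v=16,ok=F), TRANSFORM:-, EMIT:P2(v=72,ok=T)] out:P1(v=0); in:P4
Tick 6: [PARSE:P5(v=4,ok=F), VALIDATE:P4(v=13,ok=T), TRANSFORM:P3(v=0,ok=F), EMIT:-] out:P2(v=72); in:P5
Tick 7: [PARSE:-, VALIDATE:P5(v=4,ok=F), TRANSFORM:P4(v=52,ok=T), EMIT:P3(v=0,ok=F)] out:-; in:-
Tick 8: [PARSE:-, VALIDATE:-, TRANSFORM:P5(v=0,ok=F), EMIT:P4(v=52,ok=T)] out:P3(v=0); in:-
Tick 9: [PARSE:P6(v=10,ok=F), VALIDATE:-, TRANSFORM:-, EMIT:P5(v=0,ok=F)] out:P4(v=52); in:P6
Emitted by tick 9: ['P1', 'P2', 'P3', 'P4']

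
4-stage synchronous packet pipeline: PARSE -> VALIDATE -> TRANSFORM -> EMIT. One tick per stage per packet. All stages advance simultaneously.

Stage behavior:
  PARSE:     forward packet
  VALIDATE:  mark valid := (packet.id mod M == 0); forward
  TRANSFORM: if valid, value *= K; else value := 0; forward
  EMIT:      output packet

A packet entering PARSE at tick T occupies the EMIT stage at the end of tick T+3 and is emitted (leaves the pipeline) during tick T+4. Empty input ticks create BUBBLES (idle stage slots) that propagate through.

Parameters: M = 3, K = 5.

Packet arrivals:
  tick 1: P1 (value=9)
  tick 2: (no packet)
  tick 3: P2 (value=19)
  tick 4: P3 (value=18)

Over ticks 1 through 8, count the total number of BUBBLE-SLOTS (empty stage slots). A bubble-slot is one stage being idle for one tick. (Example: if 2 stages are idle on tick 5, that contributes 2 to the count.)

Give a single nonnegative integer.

Tick 1: [PARSE:P1(v=9,ok=F), VALIDATE:-, TRANSFORM:-, EMIT:-] out:-; bubbles=3
Tick 2: [PARSE:-, VALIDATE:P1(v=9,ok=F), TRANSFORM:-, EMIT:-] out:-; bubbles=3
Tick 3: [PARSE:P2(v=19,ok=F), VALIDATE:-, TRANSFORM:P1(v=0,ok=F), EMIT:-] out:-; bubbles=2
Tick 4: [PARSE:P3(v=18,ok=F), VALIDATE:P2(v=19,ok=F), TRANSFORM:-, EMIT:P1(v=0,ok=F)] out:-; bubbles=1
Tick 5: [PARSE:-, VALIDATE:P3(v=18,ok=T), TRANSFORM:P2(v=0,ok=F), EMIT:-] out:P1(v=0); bubbles=2
Tick 6: [PARSE:-, VALIDATE:-, TRANSFORM:P3(v=90,ok=T), EMIT:P2(v=0,ok=F)] out:-; bubbles=2
Tick 7: [PARSE:-, VALIDATE:-, TRANSFORM:-, EMIT:P3(v=90,ok=T)] out:P2(v=0); bubbles=3
Tick 8: [PARSE:-, VALIDATE:-, TRANSFORM:-, EMIT:-] out:P3(v=90); bubbles=4
Total bubble-slots: 20

Answer: 20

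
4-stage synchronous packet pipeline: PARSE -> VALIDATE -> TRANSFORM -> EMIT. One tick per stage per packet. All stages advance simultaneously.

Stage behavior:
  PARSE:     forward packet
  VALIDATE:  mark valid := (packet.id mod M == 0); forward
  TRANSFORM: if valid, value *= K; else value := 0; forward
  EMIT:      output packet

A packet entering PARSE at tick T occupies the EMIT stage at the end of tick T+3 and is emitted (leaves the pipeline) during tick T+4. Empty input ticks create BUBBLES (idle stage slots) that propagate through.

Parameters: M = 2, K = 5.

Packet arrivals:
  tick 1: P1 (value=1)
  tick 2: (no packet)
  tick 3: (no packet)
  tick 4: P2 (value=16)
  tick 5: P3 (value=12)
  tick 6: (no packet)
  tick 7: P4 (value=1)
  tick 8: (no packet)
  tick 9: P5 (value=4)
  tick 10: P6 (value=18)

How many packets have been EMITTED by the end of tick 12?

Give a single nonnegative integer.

Tick 1: [PARSE:P1(v=1,ok=F), VALIDATE:-, TRANSFORM:-, EMIT:-] out:-; in:P1
Tick 2: [PARSE:-, VALIDATE:P1(v=1,ok=F), TRANSFORM:-, EMIT:-] out:-; in:-
Tick 3: [PARSE:-, VALIDATE:-, TRANSFORM:P1(v=0,ok=F), EMIT:-] out:-; in:-
Tick 4: [PARSE:P2(v=16,ok=F), VALIDATE:-, TRANSFORM:-, EMIT:P1(v=0,ok=F)] out:-; in:P2
Tick 5: [PARSE:P3(v=12,ok=F), VALIDATE:P2(v=16,ok=T), TRANSFORM:-, EMIT:-] out:P1(v=0); in:P3
Tick 6: [PARSE:-, VALIDATE:P3(v=12,ok=F), TRANSFORM:P2(v=80,ok=T), EMIT:-] out:-; in:-
Tick 7: [PARSE:P4(v=1,ok=F), VALIDATE:-, TRANSFORM:P3(v=0,ok=F), EMIT:P2(v=80,ok=T)] out:-; in:P4
Tick 8: [PARSE:-, VALIDATE:P4(v=1,ok=T), TRANSFORM:-, EMIT:P3(v=0,ok=F)] out:P2(v=80); in:-
Tick 9: [PARSE:P5(v=4,ok=F), VALIDATE:-, TRANSFORM:P4(v=5,ok=T), EMIT:-] out:P3(v=0); in:P5
Tick 10: [PARSE:P6(v=18,ok=F), VALIDATE:P5(v=4,ok=F), TRANSFORM:-, EMIT:P4(v=5,ok=T)] out:-; in:P6
Tick 11: [PARSE:-, VALIDATE:P6(v=18,ok=T), TRANSFORM:P5(v=0,ok=F), EMIT:-] out:P4(v=5); in:-
Tick 12: [PARSE:-, VALIDATE:-, TRANSFORM:P6(v=90,ok=T), EMIT:P5(v=0,ok=F)] out:-; in:-
Emitted by tick 12: ['P1', 'P2', 'P3', 'P4']

Answer: 4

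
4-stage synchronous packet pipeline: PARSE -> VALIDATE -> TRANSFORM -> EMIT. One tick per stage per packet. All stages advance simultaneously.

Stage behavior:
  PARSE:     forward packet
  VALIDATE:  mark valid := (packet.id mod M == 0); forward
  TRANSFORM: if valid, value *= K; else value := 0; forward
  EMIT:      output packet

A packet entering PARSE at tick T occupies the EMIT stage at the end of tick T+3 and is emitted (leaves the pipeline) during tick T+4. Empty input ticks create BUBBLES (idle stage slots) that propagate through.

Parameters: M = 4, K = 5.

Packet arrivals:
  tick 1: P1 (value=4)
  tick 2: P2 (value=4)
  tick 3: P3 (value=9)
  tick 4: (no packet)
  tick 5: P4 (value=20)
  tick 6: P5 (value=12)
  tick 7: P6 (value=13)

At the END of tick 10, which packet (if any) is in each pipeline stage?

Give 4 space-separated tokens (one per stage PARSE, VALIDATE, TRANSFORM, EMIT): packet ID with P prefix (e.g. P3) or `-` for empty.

Tick 1: [PARSE:P1(v=4,ok=F), VALIDATE:-, TRANSFORM:-, EMIT:-] out:-; in:P1
Tick 2: [PARSE:P2(v=4,ok=F), VALIDATE:P1(v=4,ok=F), TRANSFORM:-, EMIT:-] out:-; in:P2
Tick 3: [PARSE:P3(v=9,ok=F), VALIDATE:P2(v=4,ok=F), TRANSFORM:P1(v=0,ok=F), EMIT:-] out:-; in:P3
Tick 4: [PARSE:-, VALIDATE:P3(v=9,ok=F), TRANSFORM:P2(v=0,ok=F), EMIT:P1(v=0,ok=F)] out:-; in:-
Tick 5: [PARSE:P4(v=20,ok=F), VALIDATE:-, TRANSFORM:P3(v=0,ok=F), EMIT:P2(v=0,ok=F)] out:P1(v=0); in:P4
Tick 6: [PARSE:P5(v=12,ok=F), VALIDATE:P4(v=20,ok=T), TRANSFORM:-, EMIT:P3(v=0,ok=F)] out:P2(v=0); in:P5
Tick 7: [PARSE:P6(v=13,ok=F), VALIDATE:P5(v=12,ok=F), TRANSFORM:P4(v=100,ok=T), EMIT:-] out:P3(v=0); in:P6
Tick 8: [PARSE:-, VALIDATE:P6(v=13,ok=F), TRANSFORM:P5(v=0,ok=F), EMIT:P4(v=100,ok=T)] out:-; in:-
Tick 9: [PARSE:-, VALIDATE:-, TRANSFORM:P6(v=0,ok=F), EMIT:P5(v=0,ok=F)] out:P4(v=100); in:-
Tick 10: [PARSE:-, VALIDATE:-, TRANSFORM:-, EMIT:P6(v=0,ok=F)] out:P5(v=0); in:-
At end of tick 10: ['-', '-', '-', 'P6']

Answer: - - - P6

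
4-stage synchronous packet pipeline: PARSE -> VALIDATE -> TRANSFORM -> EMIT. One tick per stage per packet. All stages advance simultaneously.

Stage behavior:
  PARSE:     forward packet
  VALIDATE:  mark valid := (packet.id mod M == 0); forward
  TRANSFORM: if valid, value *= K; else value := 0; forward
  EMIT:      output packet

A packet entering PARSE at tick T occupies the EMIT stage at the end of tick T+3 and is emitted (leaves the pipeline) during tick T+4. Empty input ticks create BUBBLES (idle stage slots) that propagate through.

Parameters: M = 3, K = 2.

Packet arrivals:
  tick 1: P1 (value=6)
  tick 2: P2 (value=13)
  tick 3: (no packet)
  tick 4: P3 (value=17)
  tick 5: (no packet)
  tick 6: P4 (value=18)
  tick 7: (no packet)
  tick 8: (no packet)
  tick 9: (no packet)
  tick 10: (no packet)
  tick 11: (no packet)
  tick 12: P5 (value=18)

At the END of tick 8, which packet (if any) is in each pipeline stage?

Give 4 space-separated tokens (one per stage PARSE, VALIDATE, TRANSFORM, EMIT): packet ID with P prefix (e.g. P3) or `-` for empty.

Tick 1: [PARSE:P1(v=6,ok=F), VALIDATE:-, TRANSFORM:-, EMIT:-] out:-; in:P1
Tick 2: [PARSE:P2(v=13,ok=F), VALIDATE:P1(v=6,ok=F), TRANSFORM:-, EMIT:-] out:-; in:P2
Tick 3: [PARSE:-, VALIDATE:P2(v=13,ok=F), TRANSFORM:P1(v=0,ok=F), EMIT:-] out:-; in:-
Tick 4: [PARSE:P3(v=17,ok=F), VALIDATE:-, TRANSFORM:P2(v=0,ok=F), EMIT:P1(v=0,ok=F)] out:-; in:P3
Tick 5: [PARSE:-, VALIDATE:P3(v=17,ok=T), TRANSFORM:-, EMIT:P2(v=0,ok=F)] out:P1(v=0); in:-
Tick 6: [PARSE:P4(v=18,ok=F), VALIDATE:-, TRANSFORM:P3(v=34,ok=T), EMIT:-] out:P2(v=0); in:P4
Tick 7: [PARSE:-, VALIDATE:P4(v=18,ok=F), TRANSFORM:-, EMIT:P3(v=34,ok=T)] out:-; in:-
Tick 8: [PARSE:-, VALIDATE:-, TRANSFORM:P4(v=0,ok=F), EMIT:-] out:P3(v=34); in:-
At end of tick 8: ['-', '-', 'P4', '-']

Answer: - - P4 -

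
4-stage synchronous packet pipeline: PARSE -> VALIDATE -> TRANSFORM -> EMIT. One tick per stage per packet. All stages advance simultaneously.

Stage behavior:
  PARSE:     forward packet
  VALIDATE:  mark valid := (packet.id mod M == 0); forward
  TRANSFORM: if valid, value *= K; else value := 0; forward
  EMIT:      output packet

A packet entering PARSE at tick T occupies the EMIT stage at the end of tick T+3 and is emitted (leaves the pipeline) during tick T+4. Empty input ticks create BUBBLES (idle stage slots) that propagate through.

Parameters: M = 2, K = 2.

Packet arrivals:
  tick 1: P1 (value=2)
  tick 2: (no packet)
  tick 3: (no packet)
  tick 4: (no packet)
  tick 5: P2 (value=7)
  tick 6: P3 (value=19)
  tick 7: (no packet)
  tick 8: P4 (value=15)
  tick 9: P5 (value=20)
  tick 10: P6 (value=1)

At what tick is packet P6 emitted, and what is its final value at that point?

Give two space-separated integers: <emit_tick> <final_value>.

Tick 1: [PARSE:P1(v=2,ok=F), VALIDATE:-, TRANSFORM:-, EMIT:-] out:-; in:P1
Tick 2: [PARSE:-, VALIDATE:P1(v=2,ok=F), TRANSFORM:-, EMIT:-] out:-; in:-
Tick 3: [PARSE:-, VALIDATE:-, TRANSFORM:P1(v=0,ok=F), EMIT:-] out:-; in:-
Tick 4: [PARSE:-, VALIDATE:-, TRANSFORM:-, EMIT:P1(v=0,ok=F)] out:-; in:-
Tick 5: [PARSE:P2(v=7,ok=F), VALIDATE:-, TRANSFORM:-, EMIT:-] out:P1(v=0); in:P2
Tick 6: [PARSE:P3(v=19,ok=F), VALIDATE:P2(v=7,ok=T), TRANSFORM:-, EMIT:-] out:-; in:P3
Tick 7: [PARSE:-, VALIDATE:P3(v=19,ok=F), TRANSFORM:P2(v=14,ok=T), EMIT:-] out:-; in:-
Tick 8: [PARSE:P4(v=15,ok=F), VALIDATE:-, TRANSFORM:P3(v=0,ok=F), EMIT:P2(v=14,ok=T)] out:-; in:P4
Tick 9: [PARSE:P5(v=20,ok=F), VALIDATE:P4(v=15,ok=T), TRANSFORM:-, EMIT:P3(v=0,ok=F)] out:P2(v=14); in:P5
Tick 10: [PARSE:P6(v=1,ok=F), VALIDATE:P5(v=20,ok=F), TRANSFORM:P4(v=30,ok=T), EMIT:-] out:P3(v=0); in:P6
Tick 11: [PARSE:-, VALIDATE:P6(v=1,ok=T), TRANSFORM:P5(v=0,ok=F), EMIT:P4(v=30,ok=T)] out:-; in:-
Tick 12: [PARSE:-, VALIDATE:-, TRANSFORM:P6(v=2,ok=T), EMIT:P5(v=0,ok=F)] out:P4(v=30); in:-
Tick 13: [PARSE:-, VALIDATE:-, TRANSFORM:-, EMIT:P6(v=2,ok=T)] out:P5(v=0); in:-
Tick 14: [PARSE:-, VALIDATE:-, TRANSFORM:-, EMIT:-] out:P6(v=2); in:-
P6: arrives tick 10, valid=True (id=6, id%2=0), emit tick 14, final value 2

Answer: 14 2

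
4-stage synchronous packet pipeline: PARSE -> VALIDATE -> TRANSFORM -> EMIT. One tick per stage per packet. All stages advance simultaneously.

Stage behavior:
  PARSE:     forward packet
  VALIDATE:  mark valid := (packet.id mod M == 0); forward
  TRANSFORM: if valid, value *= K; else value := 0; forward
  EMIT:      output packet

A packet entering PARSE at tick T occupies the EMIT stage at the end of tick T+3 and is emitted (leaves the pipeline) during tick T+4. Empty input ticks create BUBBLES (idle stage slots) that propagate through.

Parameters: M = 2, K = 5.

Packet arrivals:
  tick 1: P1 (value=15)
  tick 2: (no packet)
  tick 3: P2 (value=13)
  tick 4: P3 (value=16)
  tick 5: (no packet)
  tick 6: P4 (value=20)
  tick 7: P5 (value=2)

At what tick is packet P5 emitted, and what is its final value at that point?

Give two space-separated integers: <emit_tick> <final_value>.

Tick 1: [PARSE:P1(v=15,ok=F), VALIDATE:-, TRANSFORM:-, EMIT:-] out:-; in:P1
Tick 2: [PARSE:-, VALIDATE:P1(v=15,ok=F), TRANSFORM:-, EMIT:-] out:-; in:-
Tick 3: [PARSE:P2(v=13,ok=F), VALIDATE:-, TRANSFORM:P1(v=0,ok=F), EMIT:-] out:-; in:P2
Tick 4: [PARSE:P3(v=16,ok=F), VALIDATE:P2(v=13,ok=T), TRANSFORM:-, EMIT:P1(v=0,ok=F)] out:-; in:P3
Tick 5: [PARSE:-, VALIDATE:P3(v=16,ok=F), TRANSFORM:P2(v=65,ok=T), EMIT:-] out:P1(v=0); in:-
Tick 6: [PARSE:P4(v=20,ok=F), VALIDATE:-, TRANSFORM:P3(v=0,ok=F), EMIT:P2(v=65,ok=T)] out:-; in:P4
Tick 7: [PARSE:P5(v=2,ok=F), VALIDATE:P4(v=20,ok=T), TRANSFORM:-, EMIT:P3(v=0,ok=F)] out:P2(v=65); in:P5
Tick 8: [PARSE:-, VALIDATE:P5(v=2,ok=F), TRANSFORM:P4(v=100,ok=T), EMIT:-] out:P3(v=0); in:-
Tick 9: [PARSE:-, VALIDATE:-, TRANSFORM:P5(v=0,ok=F), EMIT:P4(v=100,ok=T)] out:-; in:-
Tick 10: [PARSE:-, VALIDATE:-, TRANSFORM:-, EMIT:P5(v=0,ok=F)] out:P4(v=100); in:-
Tick 11: [PARSE:-, VALIDATE:-, TRANSFORM:-, EMIT:-] out:P5(v=0); in:-
P5: arrives tick 7, valid=False (id=5, id%2=1), emit tick 11, final value 0

Answer: 11 0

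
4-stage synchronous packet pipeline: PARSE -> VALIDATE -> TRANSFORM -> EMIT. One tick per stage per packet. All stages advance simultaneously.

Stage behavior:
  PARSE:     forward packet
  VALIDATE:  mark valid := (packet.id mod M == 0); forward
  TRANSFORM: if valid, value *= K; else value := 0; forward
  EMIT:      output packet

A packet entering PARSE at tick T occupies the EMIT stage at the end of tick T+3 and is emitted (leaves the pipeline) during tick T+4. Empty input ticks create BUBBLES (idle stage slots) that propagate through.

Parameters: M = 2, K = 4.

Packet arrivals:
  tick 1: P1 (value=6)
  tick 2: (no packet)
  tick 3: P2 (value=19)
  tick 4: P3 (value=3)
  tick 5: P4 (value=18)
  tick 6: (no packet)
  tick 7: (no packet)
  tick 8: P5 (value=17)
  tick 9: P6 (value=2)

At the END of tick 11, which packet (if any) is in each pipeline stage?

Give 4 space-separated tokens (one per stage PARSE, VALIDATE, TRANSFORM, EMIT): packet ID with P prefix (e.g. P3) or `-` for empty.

Answer: - - P6 P5

Derivation:
Tick 1: [PARSE:P1(v=6,ok=F), VALIDATE:-, TRANSFORM:-, EMIT:-] out:-; in:P1
Tick 2: [PARSE:-, VALIDATE:P1(v=6,ok=F), TRANSFORM:-, EMIT:-] out:-; in:-
Tick 3: [PARSE:P2(v=19,ok=F), VALIDATE:-, TRANSFORM:P1(v=0,ok=F), EMIT:-] out:-; in:P2
Tick 4: [PARSE:P3(v=3,ok=F), VALIDATE:P2(v=19,ok=T), TRANSFORM:-, EMIT:P1(v=0,ok=F)] out:-; in:P3
Tick 5: [PARSE:P4(v=18,ok=F), VALIDATE:P3(v=3,ok=F), TRANSFORM:P2(v=76,ok=T), EMIT:-] out:P1(v=0); in:P4
Tick 6: [PARSE:-, VALIDATE:P4(v=18,ok=T), TRANSFORM:P3(v=0,ok=F), EMIT:P2(v=76,ok=T)] out:-; in:-
Tick 7: [PARSE:-, VALIDATE:-, TRANSFORM:P4(v=72,ok=T), EMIT:P3(v=0,ok=F)] out:P2(v=76); in:-
Tick 8: [PARSE:P5(v=17,ok=F), VALIDATE:-, TRANSFORM:-, EMIT:P4(v=72,ok=T)] out:P3(v=0); in:P5
Tick 9: [PARSE:P6(v=2,ok=F), VALIDATE:P5(v=17,ok=F), TRANSFORM:-, EMIT:-] out:P4(v=72); in:P6
Tick 10: [PARSE:-, VALIDATE:P6(v=2,ok=T), TRANSFORM:P5(v=0,ok=F), EMIT:-] out:-; in:-
Tick 11: [PARSE:-, VALIDATE:-, TRANSFORM:P6(v=8,ok=T), EMIT:P5(v=0,ok=F)] out:-; in:-
At end of tick 11: ['-', '-', 'P6', 'P5']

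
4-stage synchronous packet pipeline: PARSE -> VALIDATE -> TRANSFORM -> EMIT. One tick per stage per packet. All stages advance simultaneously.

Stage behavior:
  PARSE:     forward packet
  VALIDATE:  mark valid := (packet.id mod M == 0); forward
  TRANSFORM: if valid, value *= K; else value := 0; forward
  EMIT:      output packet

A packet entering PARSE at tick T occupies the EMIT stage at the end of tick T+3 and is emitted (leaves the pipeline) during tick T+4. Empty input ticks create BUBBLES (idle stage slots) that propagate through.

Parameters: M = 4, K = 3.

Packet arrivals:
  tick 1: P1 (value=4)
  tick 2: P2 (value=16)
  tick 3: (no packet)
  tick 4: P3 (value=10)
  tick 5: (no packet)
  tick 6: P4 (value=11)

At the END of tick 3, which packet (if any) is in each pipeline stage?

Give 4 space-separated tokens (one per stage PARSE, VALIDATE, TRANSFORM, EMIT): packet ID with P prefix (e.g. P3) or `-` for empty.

Tick 1: [PARSE:P1(v=4,ok=F), VALIDATE:-, TRANSFORM:-, EMIT:-] out:-; in:P1
Tick 2: [PARSE:P2(v=16,ok=F), VALIDATE:P1(v=4,ok=F), TRANSFORM:-, EMIT:-] out:-; in:P2
Tick 3: [PARSE:-, VALIDATE:P2(v=16,ok=F), TRANSFORM:P1(v=0,ok=F), EMIT:-] out:-; in:-
At end of tick 3: ['-', 'P2', 'P1', '-']

Answer: - P2 P1 -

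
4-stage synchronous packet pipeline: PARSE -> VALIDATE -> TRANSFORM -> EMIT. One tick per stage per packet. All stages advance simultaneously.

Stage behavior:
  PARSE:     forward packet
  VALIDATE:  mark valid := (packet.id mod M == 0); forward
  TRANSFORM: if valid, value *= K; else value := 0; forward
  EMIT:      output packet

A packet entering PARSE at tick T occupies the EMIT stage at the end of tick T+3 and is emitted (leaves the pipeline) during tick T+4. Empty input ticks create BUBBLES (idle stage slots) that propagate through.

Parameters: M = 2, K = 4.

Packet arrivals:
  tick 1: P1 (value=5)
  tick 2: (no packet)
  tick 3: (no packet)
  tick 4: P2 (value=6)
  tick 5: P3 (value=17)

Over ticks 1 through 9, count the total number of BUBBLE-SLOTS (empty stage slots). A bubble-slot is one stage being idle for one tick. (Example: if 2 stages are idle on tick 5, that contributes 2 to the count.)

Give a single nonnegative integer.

Tick 1: [PARSE:P1(v=5,ok=F), VALIDATE:-, TRANSFORM:-, EMIT:-] out:-; bubbles=3
Tick 2: [PARSE:-, VALIDATE:P1(v=5,ok=F), TRANSFORM:-, EMIT:-] out:-; bubbles=3
Tick 3: [PARSE:-, VALIDATE:-, TRANSFORM:P1(v=0,ok=F), EMIT:-] out:-; bubbles=3
Tick 4: [PARSE:P2(v=6,ok=F), VALIDATE:-, TRANSFORM:-, EMIT:P1(v=0,ok=F)] out:-; bubbles=2
Tick 5: [PARSE:P3(v=17,ok=F), VALIDATE:P2(v=6,ok=T), TRANSFORM:-, EMIT:-] out:P1(v=0); bubbles=2
Tick 6: [PARSE:-, VALIDATE:P3(v=17,ok=F), TRANSFORM:P2(v=24,ok=T), EMIT:-] out:-; bubbles=2
Tick 7: [PARSE:-, VALIDATE:-, TRANSFORM:P3(v=0,ok=F), EMIT:P2(v=24,ok=T)] out:-; bubbles=2
Tick 8: [PARSE:-, VALIDATE:-, TRANSFORM:-, EMIT:P3(v=0,ok=F)] out:P2(v=24); bubbles=3
Tick 9: [PARSE:-, VALIDATE:-, TRANSFORM:-, EMIT:-] out:P3(v=0); bubbles=4
Total bubble-slots: 24

Answer: 24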